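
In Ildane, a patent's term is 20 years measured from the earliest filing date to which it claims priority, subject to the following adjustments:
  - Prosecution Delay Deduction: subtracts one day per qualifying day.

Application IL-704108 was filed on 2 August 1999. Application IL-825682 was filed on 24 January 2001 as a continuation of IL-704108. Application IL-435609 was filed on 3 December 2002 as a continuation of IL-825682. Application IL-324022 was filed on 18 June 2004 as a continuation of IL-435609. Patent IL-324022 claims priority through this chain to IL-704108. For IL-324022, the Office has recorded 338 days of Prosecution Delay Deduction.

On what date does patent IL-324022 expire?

2018-08-29

Earliest priority filing: 2 August 1999.
Base term: 2 August 1999 + 20 years → 2 August 2019.
Prosecution Delay Deduction: −338 days → 29 August 2018.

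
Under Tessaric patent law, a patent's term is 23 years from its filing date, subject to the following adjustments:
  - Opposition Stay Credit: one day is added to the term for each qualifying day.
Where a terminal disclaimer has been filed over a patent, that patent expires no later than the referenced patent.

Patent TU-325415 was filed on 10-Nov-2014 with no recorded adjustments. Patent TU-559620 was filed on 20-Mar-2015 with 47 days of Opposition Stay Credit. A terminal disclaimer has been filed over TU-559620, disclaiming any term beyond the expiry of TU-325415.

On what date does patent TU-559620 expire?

Natural term of TU-559620:
  Base: filing + 23 years → 20 March 2038.
  Opposition Stay Credit: +47 days → 6 May 2038.
Expiry of referenced patent TU-325415:
  Base: filing + 23 years → 10 November 2037.
Terminal disclaimer: TU-559620 expires on the earlier of 6 May 2038 and 10 November 2037.

November 10, 2037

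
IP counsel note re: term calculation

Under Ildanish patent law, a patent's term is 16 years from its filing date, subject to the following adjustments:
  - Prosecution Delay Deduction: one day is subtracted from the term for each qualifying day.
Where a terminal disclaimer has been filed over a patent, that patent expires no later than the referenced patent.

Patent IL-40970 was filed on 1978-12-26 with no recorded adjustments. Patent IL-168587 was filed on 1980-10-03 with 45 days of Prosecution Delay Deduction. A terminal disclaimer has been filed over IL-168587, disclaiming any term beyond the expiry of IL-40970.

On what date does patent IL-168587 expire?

December 26, 1994

Natural term of IL-168587:
  Base: filing + 16 years → 3 October 1996.
  Prosecution Delay Deduction: −45 days → 19 August 1996.
Expiry of referenced patent IL-40970:
  Base: filing + 16 years → 26 December 1994.
Terminal disclaimer: IL-168587 expires on the earlier of 19 August 1996 and 26 December 1994.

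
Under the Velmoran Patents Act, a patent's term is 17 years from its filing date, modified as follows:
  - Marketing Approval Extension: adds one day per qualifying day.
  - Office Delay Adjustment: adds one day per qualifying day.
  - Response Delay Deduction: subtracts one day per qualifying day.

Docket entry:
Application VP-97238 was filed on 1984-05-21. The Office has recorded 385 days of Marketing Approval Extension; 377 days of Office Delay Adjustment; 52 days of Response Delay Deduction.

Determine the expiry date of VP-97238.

Base term: filing date + 17 years → 21 May 2001.
Marketing Approval Extension: +385 days → 10 June 2002.
Office Delay Adjustment: +377 days → 22 June 2003.
Response Delay Deduction: −52 days → 1 May 2003.

2003-05-01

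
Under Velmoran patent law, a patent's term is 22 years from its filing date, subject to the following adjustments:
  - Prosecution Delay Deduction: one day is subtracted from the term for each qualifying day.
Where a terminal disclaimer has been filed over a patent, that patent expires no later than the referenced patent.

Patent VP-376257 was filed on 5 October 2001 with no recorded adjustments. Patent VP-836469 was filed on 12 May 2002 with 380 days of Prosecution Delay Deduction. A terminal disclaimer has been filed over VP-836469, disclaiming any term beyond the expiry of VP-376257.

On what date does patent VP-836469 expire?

2023-04-28

Natural term of VP-836469:
  Base: filing + 22 years → 12 May 2024.
  Prosecution Delay Deduction: −380 days → 28 April 2023.
Expiry of referenced patent VP-376257:
  Base: filing + 22 years → 5 October 2023.
Terminal disclaimer: VP-836469 expires on the earlier of 28 April 2023 and 5 October 2023.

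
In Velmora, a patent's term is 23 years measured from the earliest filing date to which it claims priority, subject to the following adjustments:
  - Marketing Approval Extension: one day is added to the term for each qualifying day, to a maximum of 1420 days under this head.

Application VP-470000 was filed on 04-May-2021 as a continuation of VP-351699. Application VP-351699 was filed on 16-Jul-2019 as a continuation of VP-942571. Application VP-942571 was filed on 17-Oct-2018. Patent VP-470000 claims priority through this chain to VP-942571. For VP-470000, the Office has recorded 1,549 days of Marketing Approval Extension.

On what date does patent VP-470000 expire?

September 6, 2045

Earliest priority filing: 17 October 2018.
Base term: 17 October 2018 + 23 years → 17 October 2041.
Marketing Approval Extension: 1549 days claimed exceeds the 1420-day cap, so +1420 days → 6 September 2045.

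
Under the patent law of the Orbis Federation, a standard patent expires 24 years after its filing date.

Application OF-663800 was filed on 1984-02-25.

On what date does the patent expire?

Filing date + 24 years → 25 February 2008.

February 25, 2008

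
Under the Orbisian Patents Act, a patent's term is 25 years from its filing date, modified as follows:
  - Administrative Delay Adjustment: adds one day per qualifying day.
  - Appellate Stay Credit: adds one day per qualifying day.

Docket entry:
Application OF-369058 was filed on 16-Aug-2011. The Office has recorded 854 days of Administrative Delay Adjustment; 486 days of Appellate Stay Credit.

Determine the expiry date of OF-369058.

Base term: filing date + 25 years → 16 August 2036.
Administrative Delay Adjustment: +854 days → 18 December 2038.
Appellate Stay Credit: +486 days → 17 April 2040.

2040-04-17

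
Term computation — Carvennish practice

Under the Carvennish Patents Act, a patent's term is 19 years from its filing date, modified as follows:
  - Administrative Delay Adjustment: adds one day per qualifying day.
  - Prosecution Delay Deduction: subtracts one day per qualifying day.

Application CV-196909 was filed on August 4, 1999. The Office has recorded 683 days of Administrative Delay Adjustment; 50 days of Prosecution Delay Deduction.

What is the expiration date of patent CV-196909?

Base term: filing date + 19 years → 4 August 2018.
Administrative Delay Adjustment: +683 days → 17 June 2020.
Prosecution Delay Deduction: −50 days → 28 April 2020.

April 28, 2020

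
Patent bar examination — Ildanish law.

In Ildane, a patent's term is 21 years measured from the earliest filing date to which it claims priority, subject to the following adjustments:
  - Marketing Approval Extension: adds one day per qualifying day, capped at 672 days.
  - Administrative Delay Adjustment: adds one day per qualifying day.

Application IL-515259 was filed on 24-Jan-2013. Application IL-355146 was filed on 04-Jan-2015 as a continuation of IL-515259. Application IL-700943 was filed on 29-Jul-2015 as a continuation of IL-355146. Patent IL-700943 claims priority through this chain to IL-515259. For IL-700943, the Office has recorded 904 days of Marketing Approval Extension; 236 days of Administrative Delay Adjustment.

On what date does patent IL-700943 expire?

Earliest priority filing: 24 January 2013.
Base term: 24 January 2013 + 21 years → 24 January 2034.
Marketing Approval Extension: 904 days claimed exceeds the 672-day cap, so +672 days → 27 November 2035.
Administrative Delay Adjustment: +236 days → 20 July 2036.

2036-07-20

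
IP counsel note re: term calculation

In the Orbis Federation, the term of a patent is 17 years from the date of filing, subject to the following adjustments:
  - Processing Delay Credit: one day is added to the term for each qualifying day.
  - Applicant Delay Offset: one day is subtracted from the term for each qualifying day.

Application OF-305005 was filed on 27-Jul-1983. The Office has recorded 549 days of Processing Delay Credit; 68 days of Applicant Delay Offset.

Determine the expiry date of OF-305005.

Base term: filing date + 17 years → 27 July 2000.
Processing Delay Credit: +549 days → 27 January 2002.
Applicant Delay Offset: −68 days → 20 November 2001.

November 20, 2001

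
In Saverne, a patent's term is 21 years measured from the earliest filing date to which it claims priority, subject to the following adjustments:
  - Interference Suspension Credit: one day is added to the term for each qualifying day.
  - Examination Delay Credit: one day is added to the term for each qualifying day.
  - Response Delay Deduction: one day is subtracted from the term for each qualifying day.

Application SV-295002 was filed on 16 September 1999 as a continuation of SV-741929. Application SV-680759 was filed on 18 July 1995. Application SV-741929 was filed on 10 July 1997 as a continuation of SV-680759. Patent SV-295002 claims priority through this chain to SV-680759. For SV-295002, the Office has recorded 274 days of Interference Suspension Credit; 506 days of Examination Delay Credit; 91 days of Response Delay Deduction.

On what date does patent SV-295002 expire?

June 7, 2018

Earliest priority filing: 18 July 1995.
Base term: 18 July 1995 + 21 years → 18 July 2016.
Interference Suspension Credit: +274 days → 18 April 2017.
Examination Delay Credit: +506 days → 6 September 2018.
Response Delay Deduction: −91 days → 7 June 2018.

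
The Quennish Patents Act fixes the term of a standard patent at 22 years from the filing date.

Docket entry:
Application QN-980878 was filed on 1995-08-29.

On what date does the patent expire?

August 29, 2017

Filing date + 22 years → 29 August 2017.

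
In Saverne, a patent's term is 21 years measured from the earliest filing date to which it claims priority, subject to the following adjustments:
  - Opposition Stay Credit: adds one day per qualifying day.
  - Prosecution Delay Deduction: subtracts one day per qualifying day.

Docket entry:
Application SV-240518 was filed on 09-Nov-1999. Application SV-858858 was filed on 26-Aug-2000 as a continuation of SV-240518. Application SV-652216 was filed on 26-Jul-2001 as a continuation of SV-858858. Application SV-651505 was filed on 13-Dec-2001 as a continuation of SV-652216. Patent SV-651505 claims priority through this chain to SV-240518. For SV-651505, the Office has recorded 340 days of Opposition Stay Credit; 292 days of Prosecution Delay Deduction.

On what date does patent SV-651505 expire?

December 27, 2020

Earliest priority filing: 9 November 1999.
Base term: 9 November 1999 + 21 years → 9 November 2020.
Opposition Stay Credit: +340 days → 15 October 2021.
Prosecution Delay Deduction: −292 days → 27 December 2020.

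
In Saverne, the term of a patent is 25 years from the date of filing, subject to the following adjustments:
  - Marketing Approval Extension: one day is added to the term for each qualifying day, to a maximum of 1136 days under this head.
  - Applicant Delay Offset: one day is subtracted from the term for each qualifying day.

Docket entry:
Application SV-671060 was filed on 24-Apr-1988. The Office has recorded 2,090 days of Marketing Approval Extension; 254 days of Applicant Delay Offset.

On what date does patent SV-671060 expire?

Base term: filing date + 25 years → 24 April 2013.
Marketing Approval Extension: 2090 days claimed exceeds the 1136-day cap, so +1136 days → 3 June 2016.
Applicant Delay Offset: −254 days → 23 September 2015.

2015-09-23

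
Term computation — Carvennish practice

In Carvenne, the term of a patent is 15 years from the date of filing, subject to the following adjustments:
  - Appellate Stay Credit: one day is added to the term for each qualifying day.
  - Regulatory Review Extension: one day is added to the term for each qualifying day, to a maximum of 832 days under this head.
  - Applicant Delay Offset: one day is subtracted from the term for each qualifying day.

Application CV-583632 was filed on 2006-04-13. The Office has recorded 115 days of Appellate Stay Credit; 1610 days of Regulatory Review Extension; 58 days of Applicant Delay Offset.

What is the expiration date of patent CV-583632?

Base term: filing date + 15 years → 13 April 2021.
Appellate Stay Credit: +115 days → 6 August 2021.
Regulatory Review Extension: 1610 days claimed exceeds the 832-day cap, so +832 days → 16 November 2023.
Applicant Delay Offset: −58 days → 19 September 2023.

2023-09-19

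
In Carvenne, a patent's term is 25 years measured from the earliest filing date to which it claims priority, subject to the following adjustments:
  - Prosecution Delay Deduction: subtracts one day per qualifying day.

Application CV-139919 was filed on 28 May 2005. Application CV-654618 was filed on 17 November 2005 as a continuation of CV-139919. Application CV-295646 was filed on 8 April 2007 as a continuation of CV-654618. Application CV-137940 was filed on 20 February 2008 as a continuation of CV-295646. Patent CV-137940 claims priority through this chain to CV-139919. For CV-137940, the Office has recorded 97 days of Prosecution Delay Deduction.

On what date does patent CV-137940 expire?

2030-02-20

Earliest priority filing: 28 May 2005.
Base term: 28 May 2005 + 25 years → 28 May 2030.
Prosecution Delay Deduction: −97 days → 20 February 2030.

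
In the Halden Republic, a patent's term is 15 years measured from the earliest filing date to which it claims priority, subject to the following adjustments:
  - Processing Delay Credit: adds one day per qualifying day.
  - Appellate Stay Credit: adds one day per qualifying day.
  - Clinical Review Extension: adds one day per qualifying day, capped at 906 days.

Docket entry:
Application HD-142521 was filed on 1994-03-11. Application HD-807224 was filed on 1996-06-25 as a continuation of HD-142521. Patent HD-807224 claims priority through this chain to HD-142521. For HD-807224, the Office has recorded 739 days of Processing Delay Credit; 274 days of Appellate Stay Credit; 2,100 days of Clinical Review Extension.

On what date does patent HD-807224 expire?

June 12, 2014

Earliest priority filing: 11 March 1994.
Base term: 11 March 1994 + 15 years → 11 March 2009.
Processing Delay Credit: +739 days → 20 March 2011.
Appellate Stay Credit: +274 days → 19 December 2011.
Clinical Review Extension: 2100 days claimed exceeds the 906-day cap, so +906 days → 12 June 2014.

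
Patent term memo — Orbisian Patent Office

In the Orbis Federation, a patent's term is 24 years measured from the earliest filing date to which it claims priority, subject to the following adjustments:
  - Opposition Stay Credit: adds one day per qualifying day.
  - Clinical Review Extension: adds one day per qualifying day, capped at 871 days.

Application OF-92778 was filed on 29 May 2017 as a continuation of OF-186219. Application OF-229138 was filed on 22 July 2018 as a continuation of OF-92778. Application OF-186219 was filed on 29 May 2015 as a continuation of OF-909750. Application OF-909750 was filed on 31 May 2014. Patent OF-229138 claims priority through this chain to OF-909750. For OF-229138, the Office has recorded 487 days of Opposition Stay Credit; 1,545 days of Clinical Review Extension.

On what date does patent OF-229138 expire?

2042-02-17

Earliest priority filing: 31 May 2014.
Base term: 31 May 2014 + 24 years → 31 May 2038.
Opposition Stay Credit: +487 days → 30 September 2039.
Clinical Review Extension: 1545 days claimed exceeds the 871-day cap, so +871 days → 17 February 2042.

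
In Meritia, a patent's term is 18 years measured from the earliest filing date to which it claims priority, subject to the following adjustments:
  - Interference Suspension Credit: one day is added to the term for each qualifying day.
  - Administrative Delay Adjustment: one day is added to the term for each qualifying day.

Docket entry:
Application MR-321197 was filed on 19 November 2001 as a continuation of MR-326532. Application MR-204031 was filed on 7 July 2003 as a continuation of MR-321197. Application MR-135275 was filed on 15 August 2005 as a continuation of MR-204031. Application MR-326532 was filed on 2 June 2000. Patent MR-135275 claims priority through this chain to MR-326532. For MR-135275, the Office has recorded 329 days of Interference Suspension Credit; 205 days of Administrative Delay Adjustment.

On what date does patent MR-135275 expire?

Earliest priority filing: 2 June 2000.
Base term: 2 June 2000 + 18 years → 2 June 2018.
Interference Suspension Credit: +329 days → 27 April 2019.
Administrative Delay Adjustment: +205 days → 18 November 2019.

November 18, 2019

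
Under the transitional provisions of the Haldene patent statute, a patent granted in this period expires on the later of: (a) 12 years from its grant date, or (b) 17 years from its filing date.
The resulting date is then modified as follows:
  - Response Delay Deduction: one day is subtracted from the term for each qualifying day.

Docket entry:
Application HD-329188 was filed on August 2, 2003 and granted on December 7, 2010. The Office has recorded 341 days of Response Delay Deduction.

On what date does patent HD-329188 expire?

(a) grant + 12 years → 7 December 2022.
(b) filing + 17 years → 2 August 2020.
Later of the two: 7 December 2022.
Response Delay Deduction: −341 days → 31 December 2021.

2021-12-31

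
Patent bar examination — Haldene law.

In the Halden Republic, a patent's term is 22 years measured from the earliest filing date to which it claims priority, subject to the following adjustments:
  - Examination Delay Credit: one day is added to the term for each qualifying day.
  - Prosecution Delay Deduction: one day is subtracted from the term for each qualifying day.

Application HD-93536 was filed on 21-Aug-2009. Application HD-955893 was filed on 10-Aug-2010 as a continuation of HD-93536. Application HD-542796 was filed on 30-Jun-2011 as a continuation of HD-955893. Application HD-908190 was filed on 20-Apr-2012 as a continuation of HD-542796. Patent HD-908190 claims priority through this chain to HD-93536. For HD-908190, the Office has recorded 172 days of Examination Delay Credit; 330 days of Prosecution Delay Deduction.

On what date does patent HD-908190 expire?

2031-03-16

Earliest priority filing: 21 August 2009.
Base term: 21 August 2009 + 22 years → 21 August 2031.
Examination Delay Credit: +172 days → 9 February 2032.
Prosecution Delay Deduction: −330 days → 16 March 2031.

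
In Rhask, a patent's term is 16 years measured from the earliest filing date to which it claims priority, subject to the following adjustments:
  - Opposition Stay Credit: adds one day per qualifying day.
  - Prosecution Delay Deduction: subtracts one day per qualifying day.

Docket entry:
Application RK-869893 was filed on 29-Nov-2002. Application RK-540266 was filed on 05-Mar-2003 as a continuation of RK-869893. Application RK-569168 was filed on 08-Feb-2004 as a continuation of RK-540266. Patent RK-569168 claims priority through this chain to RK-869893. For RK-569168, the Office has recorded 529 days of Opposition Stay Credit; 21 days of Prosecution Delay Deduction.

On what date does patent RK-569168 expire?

April 20, 2020

Earliest priority filing: 29 November 2002.
Base term: 29 November 2002 + 16 years → 29 November 2018.
Opposition Stay Credit: +529 days → 11 May 2020.
Prosecution Delay Deduction: −21 days → 20 April 2020.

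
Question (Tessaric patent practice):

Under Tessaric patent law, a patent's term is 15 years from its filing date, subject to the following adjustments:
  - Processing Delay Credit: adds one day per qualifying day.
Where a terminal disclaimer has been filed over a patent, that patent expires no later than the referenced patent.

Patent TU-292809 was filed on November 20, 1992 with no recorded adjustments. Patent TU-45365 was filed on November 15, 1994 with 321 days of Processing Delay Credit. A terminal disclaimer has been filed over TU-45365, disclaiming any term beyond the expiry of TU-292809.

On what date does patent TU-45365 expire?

Natural term of TU-45365:
  Base: filing + 15 years → 15 November 2009.
  Processing Delay Credit: +321 days → 2 October 2010.
Expiry of referenced patent TU-292809:
  Base: filing + 15 years → 20 November 2007.
Terminal disclaimer: TU-45365 expires on the earlier of 2 October 2010 and 20 November 2007.

November 20, 2007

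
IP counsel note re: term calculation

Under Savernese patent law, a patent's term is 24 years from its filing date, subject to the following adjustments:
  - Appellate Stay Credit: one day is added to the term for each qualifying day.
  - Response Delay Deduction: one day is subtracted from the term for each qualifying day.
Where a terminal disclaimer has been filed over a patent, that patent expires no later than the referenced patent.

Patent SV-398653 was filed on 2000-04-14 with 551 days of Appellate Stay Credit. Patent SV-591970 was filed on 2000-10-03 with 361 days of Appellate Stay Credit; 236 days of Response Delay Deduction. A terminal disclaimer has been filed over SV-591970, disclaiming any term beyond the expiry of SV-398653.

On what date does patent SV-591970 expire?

Natural term of SV-591970:
  Base: filing + 24 years → 3 October 2024.
  Appellate Stay Credit: +361 days → 29 September 2025.
  Response Delay Deduction: −236 days → 5 February 2025.
Expiry of referenced patent SV-398653:
  Base: filing + 24 years → 14 April 2024.
  Appellate Stay Credit: +551 days → 17 October 2025.
Terminal disclaimer: SV-591970 expires on the earlier of 5 February 2025 and 17 October 2025.

February 5, 2025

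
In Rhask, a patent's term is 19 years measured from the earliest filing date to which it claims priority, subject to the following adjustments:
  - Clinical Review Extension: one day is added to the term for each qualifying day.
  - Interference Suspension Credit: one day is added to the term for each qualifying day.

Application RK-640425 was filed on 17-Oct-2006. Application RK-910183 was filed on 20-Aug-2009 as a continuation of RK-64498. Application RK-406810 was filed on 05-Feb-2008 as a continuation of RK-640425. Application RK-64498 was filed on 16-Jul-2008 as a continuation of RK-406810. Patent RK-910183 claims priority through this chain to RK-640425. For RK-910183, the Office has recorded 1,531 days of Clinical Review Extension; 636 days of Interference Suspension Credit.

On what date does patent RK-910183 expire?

September 23, 2031

Earliest priority filing: 17 October 2006.
Base term: 17 October 2006 + 19 years → 17 October 2025.
Clinical Review Extension: +1531 days → 26 December 2029.
Interference Suspension Credit: +636 days → 23 September 2031.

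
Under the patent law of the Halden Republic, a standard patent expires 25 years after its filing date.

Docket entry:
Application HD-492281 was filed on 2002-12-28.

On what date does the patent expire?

December 28, 2027

Filing date + 25 years → 28 December 2027.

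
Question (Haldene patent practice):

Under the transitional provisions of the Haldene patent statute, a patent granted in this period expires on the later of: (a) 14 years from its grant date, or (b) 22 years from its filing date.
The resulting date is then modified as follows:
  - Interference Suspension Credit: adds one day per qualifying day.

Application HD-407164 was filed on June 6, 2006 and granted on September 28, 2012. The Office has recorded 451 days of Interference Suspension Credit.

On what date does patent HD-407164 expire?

(a) grant + 14 years → 28 September 2026.
(b) filing + 22 years → 6 June 2028.
Later of the two: 6 June 2028.
Interference Suspension Credit: +451 days → 31 August 2029.

2029-08-31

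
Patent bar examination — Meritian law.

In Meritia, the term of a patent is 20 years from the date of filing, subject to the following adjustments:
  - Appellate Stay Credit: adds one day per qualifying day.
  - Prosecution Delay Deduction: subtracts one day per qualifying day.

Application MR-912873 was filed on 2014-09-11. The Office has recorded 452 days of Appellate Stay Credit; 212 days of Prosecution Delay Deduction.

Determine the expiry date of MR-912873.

Base term: filing date + 20 years → 11 September 2034.
Appellate Stay Credit: +452 days → 7 December 2035.
Prosecution Delay Deduction: −212 days → 9 May 2035.

May 9, 2035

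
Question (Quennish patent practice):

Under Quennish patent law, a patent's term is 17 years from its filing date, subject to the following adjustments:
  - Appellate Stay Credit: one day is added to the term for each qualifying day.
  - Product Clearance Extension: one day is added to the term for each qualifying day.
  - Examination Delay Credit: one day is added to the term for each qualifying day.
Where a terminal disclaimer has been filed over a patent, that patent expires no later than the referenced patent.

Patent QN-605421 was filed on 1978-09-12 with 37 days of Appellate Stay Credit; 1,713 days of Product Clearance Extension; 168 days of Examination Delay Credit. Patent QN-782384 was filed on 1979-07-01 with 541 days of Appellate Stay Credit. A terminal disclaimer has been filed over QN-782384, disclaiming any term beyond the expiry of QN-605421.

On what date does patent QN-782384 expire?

December 24, 1997

Natural term of QN-782384:
  Base: filing + 17 years → 1 July 1996.
  Appellate Stay Credit: +541 days → 24 December 1997.
Expiry of referenced patent QN-605421:
  Base: filing + 17 years → 12 September 1995.
  Appellate Stay Credit: +37 days → 19 October 1995.
  Product Clearance Extension: +1713 days → 27 June 2000.
  Examination Delay Credit: +168 days → 12 December 2000.
Terminal disclaimer: QN-782384 expires on the earlier of 24 December 1997 and 12 December 2000.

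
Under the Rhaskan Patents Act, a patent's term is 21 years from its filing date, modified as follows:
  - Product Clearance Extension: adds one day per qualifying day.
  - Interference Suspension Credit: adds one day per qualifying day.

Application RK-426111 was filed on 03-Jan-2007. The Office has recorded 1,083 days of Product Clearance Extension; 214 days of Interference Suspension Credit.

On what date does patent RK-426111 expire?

Base term: filing date + 21 years → 3 January 2028.
Product Clearance Extension: +1083 days → 21 December 2030.
Interference Suspension Credit: +214 days → 23 July 2031.

July 23, 2031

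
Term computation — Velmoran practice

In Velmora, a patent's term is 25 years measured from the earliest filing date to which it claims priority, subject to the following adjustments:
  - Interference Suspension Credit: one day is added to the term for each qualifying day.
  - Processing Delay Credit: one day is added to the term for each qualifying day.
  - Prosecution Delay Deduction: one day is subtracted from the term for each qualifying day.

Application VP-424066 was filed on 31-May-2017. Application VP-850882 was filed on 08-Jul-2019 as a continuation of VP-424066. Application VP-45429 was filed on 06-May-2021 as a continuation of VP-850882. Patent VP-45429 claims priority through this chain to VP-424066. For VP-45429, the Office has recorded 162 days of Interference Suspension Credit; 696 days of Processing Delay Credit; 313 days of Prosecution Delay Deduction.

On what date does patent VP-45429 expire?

Earliest priority filing: 31 May 2017.
Base term: 31 May 2017 + 25 years → 31 May 2042.
Interference Suspension Credit: +162 days → 9 November 2042.
Processing Delay Credit: +696 days → 5 October 2044.
Prosecution Delay Deduction: −313 days → 27 November 2043.

2043-11-27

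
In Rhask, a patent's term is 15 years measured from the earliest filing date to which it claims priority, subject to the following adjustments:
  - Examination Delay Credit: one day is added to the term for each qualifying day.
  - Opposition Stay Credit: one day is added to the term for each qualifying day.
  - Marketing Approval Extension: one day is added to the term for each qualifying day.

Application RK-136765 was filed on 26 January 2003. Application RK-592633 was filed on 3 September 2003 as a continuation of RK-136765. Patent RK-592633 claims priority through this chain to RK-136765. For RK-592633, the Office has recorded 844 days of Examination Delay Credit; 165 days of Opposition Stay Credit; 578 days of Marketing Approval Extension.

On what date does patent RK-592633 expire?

June 1, 2022

Earliest priority filing: 26 January 2003.
Base term: 26 January 2003 + 15 years → 26 January 2018.
Examination Delay Credit: +844 days → 19 May 2020.
Opposition Stay Credit: +165 days → 31 October 2020.
Marketing Approval Extension: +578 days → 1 June 2022.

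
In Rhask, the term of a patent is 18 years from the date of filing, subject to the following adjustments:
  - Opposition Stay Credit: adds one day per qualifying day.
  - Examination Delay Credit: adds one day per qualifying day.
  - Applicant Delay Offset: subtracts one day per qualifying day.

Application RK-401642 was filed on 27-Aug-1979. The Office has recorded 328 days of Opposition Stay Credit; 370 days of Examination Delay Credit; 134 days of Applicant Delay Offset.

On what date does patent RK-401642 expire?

1999-03-14

Base term: filing date + 18 years → 27 August 1997.
Opposition Stay Credit: +328 days → 21 July 1998.
Examination Delay Credit: +370 days → 26 July 1999.
Applicant Delay Offset: −134 days → 14 March 1999.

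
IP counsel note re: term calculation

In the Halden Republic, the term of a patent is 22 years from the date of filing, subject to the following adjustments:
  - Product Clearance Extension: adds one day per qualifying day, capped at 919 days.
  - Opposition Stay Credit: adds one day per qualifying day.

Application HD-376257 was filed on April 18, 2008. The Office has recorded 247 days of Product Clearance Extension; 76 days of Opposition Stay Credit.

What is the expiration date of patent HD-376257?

2031-03-07

Base term: filing date + 22 years → 18 April 2030.
Product Clearance Extension: 247 days (within the 919-day cap) → +247 days → 21 December 2030.
Opposition Stay Credit: +76 days → 7 March 2031.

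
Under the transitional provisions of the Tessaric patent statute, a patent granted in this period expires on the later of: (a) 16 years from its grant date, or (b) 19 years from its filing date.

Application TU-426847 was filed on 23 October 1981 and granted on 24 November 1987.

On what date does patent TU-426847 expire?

(a) grant + 16 years → 24 November 2003.
(b) filing + 19 years → 23 October 2000.
Later of the two: 24 November 2003.

2003-11-24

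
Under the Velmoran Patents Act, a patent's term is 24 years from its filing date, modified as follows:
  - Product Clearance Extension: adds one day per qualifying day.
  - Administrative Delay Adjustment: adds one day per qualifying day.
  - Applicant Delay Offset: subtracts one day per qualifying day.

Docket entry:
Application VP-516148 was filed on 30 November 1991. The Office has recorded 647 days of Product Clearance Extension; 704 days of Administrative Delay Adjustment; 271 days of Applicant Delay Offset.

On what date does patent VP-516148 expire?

November 14, 2018

Base term: filing date + 24 years → 30 November 2015.
Product Clearance Extension: +647 days → 7 September 2017.
Administrative Delay Adjustment: +704 days → 12 August 2019.
Applicant Delay Offset: −271 days → 14 November 2018.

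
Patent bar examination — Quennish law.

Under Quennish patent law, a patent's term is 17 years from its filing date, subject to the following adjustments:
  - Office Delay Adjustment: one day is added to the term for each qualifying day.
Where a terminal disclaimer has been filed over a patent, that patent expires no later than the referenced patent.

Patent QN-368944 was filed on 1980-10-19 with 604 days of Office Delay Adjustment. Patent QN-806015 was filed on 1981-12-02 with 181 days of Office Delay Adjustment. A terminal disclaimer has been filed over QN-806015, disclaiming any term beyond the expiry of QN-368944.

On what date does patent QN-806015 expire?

June 1, 1999

Natural term of QN-806015:
  Base: filing + 17 years → 2 December 1998.
  Office Delay Adjustment: +181 days → 1 June 1999.
Expiry of referenced patent QN-368944:
  Base: filing + 17 years → 19 October 1997.
  Office Delay Adjustment: +604 days → 15 June 1999.
Terminal disclaimer: QN-806015 expires on the earlier of 1 June 1999 and 15 June 1999.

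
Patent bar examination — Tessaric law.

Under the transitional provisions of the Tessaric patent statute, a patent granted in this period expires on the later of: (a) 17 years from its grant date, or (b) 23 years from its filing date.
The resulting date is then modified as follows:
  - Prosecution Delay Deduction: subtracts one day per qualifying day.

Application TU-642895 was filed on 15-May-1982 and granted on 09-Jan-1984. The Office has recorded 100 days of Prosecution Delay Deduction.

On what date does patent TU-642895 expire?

(a) grant + 17 years → 9 January 2001.
(b) filing + 23 years → 15 May 2005.
Later of the two: 15 May 2005.
Prosecution Delay Deduction: −100 days → 4 February 2005.

February 4, 2005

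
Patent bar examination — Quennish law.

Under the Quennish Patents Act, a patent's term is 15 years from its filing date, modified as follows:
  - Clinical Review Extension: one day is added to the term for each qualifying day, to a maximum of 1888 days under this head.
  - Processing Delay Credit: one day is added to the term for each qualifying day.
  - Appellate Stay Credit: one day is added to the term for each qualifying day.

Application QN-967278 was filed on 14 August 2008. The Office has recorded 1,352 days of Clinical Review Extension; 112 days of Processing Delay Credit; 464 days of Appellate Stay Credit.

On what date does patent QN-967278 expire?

November 23, 2028

Base term: filing date + 15 years → 14 August 2023.
Clinical Review Extension: 1352 days (within the 1888-day cap) → +1352 days → 27 April 2027.
Processing Delay Credit: +112 days → 17 August 2027.
Appellate Stay Credit: +464 days → 23 November 2028.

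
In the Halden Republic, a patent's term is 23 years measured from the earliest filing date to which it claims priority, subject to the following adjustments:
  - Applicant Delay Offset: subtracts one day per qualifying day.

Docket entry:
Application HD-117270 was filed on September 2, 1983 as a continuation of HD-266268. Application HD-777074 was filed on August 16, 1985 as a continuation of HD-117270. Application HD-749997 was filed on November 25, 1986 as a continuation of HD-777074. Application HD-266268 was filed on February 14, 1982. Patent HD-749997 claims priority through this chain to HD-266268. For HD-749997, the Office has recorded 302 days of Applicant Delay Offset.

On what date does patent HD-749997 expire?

Earliest priority filing: 14 February 1982.
Base term: 14 February 1982 + 23 years → 14 February 2005.
Applicant Delay Offset: −302 days → 18 April 2004.

2004-04-18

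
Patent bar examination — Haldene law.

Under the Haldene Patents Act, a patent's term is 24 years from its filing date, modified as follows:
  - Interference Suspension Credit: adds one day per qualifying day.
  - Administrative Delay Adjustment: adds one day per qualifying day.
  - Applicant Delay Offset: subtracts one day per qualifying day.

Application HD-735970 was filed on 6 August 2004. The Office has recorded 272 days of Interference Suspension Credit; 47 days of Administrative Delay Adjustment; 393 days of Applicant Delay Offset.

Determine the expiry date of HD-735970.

Base term: filing date + 24 years → 6 August 2028.
Interference Suspension Credit: +272 days → 5 May 2029.
Administrative Delay Adjustment: +47 days → 21 June 2029.
Applicant Delay Offset: −393 days → 24 May 2028.

2028-05-24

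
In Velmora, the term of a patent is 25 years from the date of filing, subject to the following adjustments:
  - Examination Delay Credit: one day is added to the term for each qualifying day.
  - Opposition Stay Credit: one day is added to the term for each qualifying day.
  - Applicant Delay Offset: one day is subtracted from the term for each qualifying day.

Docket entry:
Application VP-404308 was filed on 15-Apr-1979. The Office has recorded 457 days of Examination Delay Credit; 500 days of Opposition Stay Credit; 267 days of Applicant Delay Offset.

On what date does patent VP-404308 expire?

2006-03-06

Base term: filing date + 25 years → 15 April 2004.
Examination Delay Credit: +457 days → 16 July 2005.
Opposition Stay Credit: +500 days → 28 November 2006.
Applicant Delay Offset: −267 days → 6 March 2006.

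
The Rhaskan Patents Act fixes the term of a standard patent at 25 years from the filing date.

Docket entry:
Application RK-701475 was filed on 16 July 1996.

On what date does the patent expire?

Filing date + 25 years → 16 July 2021.

July 16, 2021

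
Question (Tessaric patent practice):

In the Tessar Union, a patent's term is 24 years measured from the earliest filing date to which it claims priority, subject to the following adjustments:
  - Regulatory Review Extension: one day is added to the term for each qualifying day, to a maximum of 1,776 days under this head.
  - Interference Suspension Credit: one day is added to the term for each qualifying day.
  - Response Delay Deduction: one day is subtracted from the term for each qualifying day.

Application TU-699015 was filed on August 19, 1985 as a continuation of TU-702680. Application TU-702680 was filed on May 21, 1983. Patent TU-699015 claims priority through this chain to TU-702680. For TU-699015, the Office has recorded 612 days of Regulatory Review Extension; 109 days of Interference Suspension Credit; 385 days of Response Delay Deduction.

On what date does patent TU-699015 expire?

Earliest priority filing: 21 May 1983.
Base term: 21 May 1983 + 24 years → 21 May 2007.
Regulatory Review Extension: 612 days (within the 1776-day cap) → +612 days → 22 January 2009.
Interference Suspension Credit: +109 days → 11 May 2009.
Response Delay Deduction: −385 days → 21 April 2008.

April 21, 2008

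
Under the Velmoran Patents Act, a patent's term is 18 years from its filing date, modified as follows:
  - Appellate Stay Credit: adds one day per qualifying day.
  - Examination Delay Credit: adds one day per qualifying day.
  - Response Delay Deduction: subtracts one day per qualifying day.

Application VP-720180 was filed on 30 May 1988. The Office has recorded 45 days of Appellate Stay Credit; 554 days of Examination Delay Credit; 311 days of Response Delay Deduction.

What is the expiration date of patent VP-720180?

Base term: filing date + 18 years → 30 May 2006.
Appellate Stay Credit: +45 days → 14 July 2006.
Examination Delay Credit: +554 days → 19 January 2008.
Response Delay Deduction: −311 days → 14 March 2007.

2007-03-14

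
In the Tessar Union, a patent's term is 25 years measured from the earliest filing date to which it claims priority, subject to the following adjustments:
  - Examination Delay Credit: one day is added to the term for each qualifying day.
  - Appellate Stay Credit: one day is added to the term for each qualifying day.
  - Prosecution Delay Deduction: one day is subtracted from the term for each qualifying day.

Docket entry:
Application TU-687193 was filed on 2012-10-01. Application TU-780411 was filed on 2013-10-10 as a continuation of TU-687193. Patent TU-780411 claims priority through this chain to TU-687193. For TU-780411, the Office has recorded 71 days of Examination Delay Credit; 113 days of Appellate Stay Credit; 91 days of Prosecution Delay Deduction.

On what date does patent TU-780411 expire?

Earliest priority filing: 1 October 2012.
Base term: 1 October 2012 + 25 years → 1 October 2037.
Examination Delay Credit: +71 days → 11 December 2037.
Appellate Stay Credit: +113 days → 3 April 2038.
Prosecution Delay Deduction: −91 days → 2 January 2038.

2038-01-02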